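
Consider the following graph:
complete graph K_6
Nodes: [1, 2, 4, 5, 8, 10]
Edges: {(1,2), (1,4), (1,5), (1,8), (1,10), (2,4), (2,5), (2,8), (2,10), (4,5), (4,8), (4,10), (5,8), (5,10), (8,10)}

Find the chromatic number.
χ(G) = 6

Clique number ω(G) = 6 (lower bound: χ ≥ ω).
The clique on [1, 2, 4, 5, 8, 10] has size 6, forcing χ ≥ 6, and the coloring below uses 6 colors, so χ(G) = 6.
A valid 6-coloring: color 1: [1]; color 2: [4]; color 3: [8]; color 4: [10]; color 5: [2]; color 6: [5].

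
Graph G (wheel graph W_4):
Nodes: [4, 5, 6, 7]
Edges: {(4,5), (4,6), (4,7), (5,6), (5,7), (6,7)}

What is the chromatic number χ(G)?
χ(G) = 4

Clique number ω(G) = 4 (lower bound: χ ≥ ω).
The clique on [4, 5, 6, 7] has size 4, forcing χ ≥ 4, and the coloring below uses 4 colors, so χ(G) = 4.
A valid 4-coloring: color 1: [7]; color 2: [5]; color 3: [4]; color 4: [6].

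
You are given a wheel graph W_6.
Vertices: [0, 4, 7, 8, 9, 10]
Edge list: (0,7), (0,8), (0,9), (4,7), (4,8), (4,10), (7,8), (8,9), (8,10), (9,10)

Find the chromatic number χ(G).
χ(G) = 4

Clique number ω(G) = 3 (lower bound: χ ≥ ω).
Odd cycle [10, 9, 0, 7, 4] needs 3 colors (χ ≥ 3).
Vertex 8 is adjacent to every vertex of [0, 4, 7, 9, 10], which already need 3 colors among themselves, so 8 needs a new color (χ ≥ 4).
The coloring below uses 4 colors, so χ(G) = 4.
A valid 4-coloring: color 1: [8]; color 2: [7, 10]; color 3: [4, 9]; color 4: [0].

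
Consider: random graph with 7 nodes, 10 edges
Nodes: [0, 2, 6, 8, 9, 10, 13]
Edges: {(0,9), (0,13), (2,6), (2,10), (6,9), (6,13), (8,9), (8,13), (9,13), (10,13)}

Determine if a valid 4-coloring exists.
Yes, G is 4-colorable

A valid 4-coloring: color 1: [2, 13]; color 2: [9, 10]; color 3: [0, 6, 8].
(χ(G) = 3 ≤ 4.)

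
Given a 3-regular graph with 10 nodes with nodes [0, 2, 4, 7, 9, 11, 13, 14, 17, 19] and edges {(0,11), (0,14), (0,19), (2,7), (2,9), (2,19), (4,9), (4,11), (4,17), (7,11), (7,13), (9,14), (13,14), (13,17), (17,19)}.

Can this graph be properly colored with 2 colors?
Odd cycle [11, 0, 19, 17, 4] needs 3 colors (χ ≥ 3).
Hence χ(G) ≥ 3 > 2, so no proper 2-coloring exists.

No, G is not 2-colorable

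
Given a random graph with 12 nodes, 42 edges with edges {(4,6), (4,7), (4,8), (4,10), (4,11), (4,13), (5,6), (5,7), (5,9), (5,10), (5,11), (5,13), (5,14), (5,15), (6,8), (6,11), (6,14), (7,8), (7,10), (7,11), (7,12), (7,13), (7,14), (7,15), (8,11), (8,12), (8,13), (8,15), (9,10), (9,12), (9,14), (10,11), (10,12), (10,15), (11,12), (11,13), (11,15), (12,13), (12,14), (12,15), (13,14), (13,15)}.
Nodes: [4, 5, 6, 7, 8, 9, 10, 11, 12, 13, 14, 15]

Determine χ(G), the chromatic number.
χ(G) = 6

Clique number ω(G) = 6 (lower bound: χ ≥ ω).
The clique on [7, 8, 11, 12, 13, 15] has size 6, forcing χ ≥ 6, and the coloring below uses 6 colors, so χ(G) = 6.
A valid 6-coloring: color 1: [11, 14]; color 2: [6, 7, 9]; color 3: [10, 13]; color 4: [4, 5, 12]; color 5: [15]; color 6: [8].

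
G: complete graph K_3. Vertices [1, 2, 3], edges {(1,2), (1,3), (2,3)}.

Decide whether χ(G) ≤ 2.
The clique on vertices [1, 2, 3] has size 3 > 2, so it alone needs 3 colors.

No, G is not 2-colorable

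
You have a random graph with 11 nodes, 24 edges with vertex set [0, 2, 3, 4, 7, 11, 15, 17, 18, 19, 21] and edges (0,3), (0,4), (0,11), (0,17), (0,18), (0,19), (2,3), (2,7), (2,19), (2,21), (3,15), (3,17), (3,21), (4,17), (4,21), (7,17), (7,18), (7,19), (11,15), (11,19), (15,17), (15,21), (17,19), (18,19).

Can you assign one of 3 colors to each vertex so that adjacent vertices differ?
No, G is not 3-colorable

Suppose a proper 3-coloring c exists. The clique [0, 3, 17] takes 3 distinct colors; by symmetry let c(0) = 1, c(3) = 2, c(17) = 3.
- Vertex 19: neighbors [0, 17] already have colors [1, 3] ⇒ c(19) = 2.
- Vertex 7: neighbors [19, 17] already have colors [2, 3] ⇒ c(7) = 1.
- Vertex 15: neighbors [3, 17] already have colors [2, 3] ⇒ c(15) = 1.
- Vertex 21: neighbors [15, 3] already have colors [1, 2] ⇒ c(21) = 3.
- Vertex 2: neighbors [7, 3, 21] already have colors [1, 2, 3] — all 3 colors blocked. Contradiction.
The forced assignments end in a contradiction, so G has no proper 3-coloring (χ ≥ 4).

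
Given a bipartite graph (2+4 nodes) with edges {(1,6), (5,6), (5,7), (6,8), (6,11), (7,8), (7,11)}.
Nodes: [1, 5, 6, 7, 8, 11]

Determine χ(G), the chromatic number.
χ(G) = 2

Clique number ω(G) = 2 (lower bound: χ ≥ ω).
The graph is bipartite (no odd cycle), so 2 colors suffice: χ(G) = 2.
A valid 2-coloring: color 1: [6, 7]; color 2: [1, 5, 8, 11].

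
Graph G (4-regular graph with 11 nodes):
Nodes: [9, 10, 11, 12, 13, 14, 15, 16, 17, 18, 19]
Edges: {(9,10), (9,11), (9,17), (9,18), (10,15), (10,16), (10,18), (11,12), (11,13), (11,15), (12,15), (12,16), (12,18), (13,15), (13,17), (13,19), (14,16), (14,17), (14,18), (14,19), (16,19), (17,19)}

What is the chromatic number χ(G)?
χ(G) = 3

Clique number ω(G) = 3 (lower bound: χ ≥ ω).
The clique on [9, 10, 18] has size 3, forcing χ ≥ 3, and the coloring below uses 3 colors, so χ(G) = 3.
A valid 3-coloring: color 1: [10, 12, 13, 14]; color 2: [11, 16, 17, 18]; color 3: [9, 15, 19].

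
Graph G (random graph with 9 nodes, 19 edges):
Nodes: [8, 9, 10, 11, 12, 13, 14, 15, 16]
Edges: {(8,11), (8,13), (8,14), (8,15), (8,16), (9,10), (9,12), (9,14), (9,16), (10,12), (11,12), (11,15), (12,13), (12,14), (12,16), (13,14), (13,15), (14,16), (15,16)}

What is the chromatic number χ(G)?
χ(G) = 4

Clique number ω(G) = 4 (lower bound: χ ≥ ω).
The clique on [9, 12, 14, 16] has size 4, forcing χ ≥ 4, and the coloring below uses 4 colors, so χ(G) = 4.
A valid 4-coloring: color 1: [8, 12]; color 2: [10, 14, 15]; color 3: [11, 13, 16]; color 4: [9].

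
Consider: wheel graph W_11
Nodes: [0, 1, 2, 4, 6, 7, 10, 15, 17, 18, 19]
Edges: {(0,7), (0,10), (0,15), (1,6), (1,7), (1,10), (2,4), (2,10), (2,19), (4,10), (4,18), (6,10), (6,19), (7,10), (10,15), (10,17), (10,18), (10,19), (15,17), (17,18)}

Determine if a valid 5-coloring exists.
A valid 5-coloring: color 1: [10]; color 2: [2, 6, 7, 15, 18]; color 3: [0, 1, 4, 17, 19].
(χ(G) = 3 ≤ 5.)

Yes, G is 5-colorable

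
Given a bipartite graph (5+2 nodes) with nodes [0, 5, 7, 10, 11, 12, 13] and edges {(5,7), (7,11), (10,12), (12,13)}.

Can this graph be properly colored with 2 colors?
Yes, G is 2-colorable

A valid 2-coloring: color 1: [0, 7, 12]; color 2: [5, 10, 11, 13].
(χ(G) = 2 ≤ 2.)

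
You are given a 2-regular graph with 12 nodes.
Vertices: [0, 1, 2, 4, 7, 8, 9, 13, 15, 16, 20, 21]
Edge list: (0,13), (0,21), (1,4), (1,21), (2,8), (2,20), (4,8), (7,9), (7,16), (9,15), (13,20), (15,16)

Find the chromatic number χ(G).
Clique number ω(G) = 2 (lower bound: χ ≥ ω).
The graph is bipartite (no odd cycle), so 2 colors suffice: χ(G) = 2.
A valid 2-coloring: color 1: [2, 4, 7, 13, 15, 21]; color 2: [0, 1, 8, 9, 16, 20].

χ(G) = 2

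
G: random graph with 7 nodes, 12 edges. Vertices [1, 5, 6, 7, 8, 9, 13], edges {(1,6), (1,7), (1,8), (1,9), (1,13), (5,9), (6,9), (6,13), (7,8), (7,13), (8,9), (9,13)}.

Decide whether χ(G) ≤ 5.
Yes, G is 5-colorable

A valid 5-coloring: color 1: [7, 9]; color 2: [1, 5]; color 3: [8, 13]; color 4: [6].
(χ(G) = 4 ≤ 5.)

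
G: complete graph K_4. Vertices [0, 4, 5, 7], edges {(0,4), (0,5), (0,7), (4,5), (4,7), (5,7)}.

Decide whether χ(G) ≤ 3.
The clique on vertices [0, 4, 5, 7] has size 4 > 3, so it alone needs 4 colors.

No, G is not 3-colorable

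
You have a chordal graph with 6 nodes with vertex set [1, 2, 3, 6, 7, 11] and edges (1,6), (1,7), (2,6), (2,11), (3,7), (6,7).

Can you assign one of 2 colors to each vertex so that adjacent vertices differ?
The clique on vertices [1, 6, 7] has size 3 > 2, so it alone needs 3 colors.

No, G is not 2-colorable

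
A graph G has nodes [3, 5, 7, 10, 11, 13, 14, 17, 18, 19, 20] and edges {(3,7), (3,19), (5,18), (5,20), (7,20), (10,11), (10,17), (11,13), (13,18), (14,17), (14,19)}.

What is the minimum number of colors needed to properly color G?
Clique number ω(G) = 2 (lower bound: χ ≥ ω).
Odd cycle [20, 7, 3, 19, 14, 17, 10, 11, 13, 18, 5] needs 3 colors (χ ≥ 3).
The coloring below uses 3 colors, so χ(G) = 3.
A valid 3-coloring: color 1: [7, 11, 17, 18, 19]; color 2: [3, 5, 10, 13, 14]; color 3: [20].

χ(G) = 3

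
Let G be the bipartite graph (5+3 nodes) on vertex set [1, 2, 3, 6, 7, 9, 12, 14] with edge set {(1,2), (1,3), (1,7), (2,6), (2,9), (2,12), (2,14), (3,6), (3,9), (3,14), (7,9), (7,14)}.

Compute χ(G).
Clique number ω(G) = 2 (lower bound: χ ≥ ω).
The graph is bipartite (no odd cycle), so 2 colors suffice: χ(G) = 2.
A valid 2-coloring: color 1: [2, 3, 7]; color 2: [1, 6, 9, 12, 14].

χ(G) = 2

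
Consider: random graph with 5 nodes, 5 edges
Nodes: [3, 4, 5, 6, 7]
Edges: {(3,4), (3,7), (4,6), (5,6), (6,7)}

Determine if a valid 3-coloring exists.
A valid 3-coloring: color 1: [3, 6]; color 2: [4, 5, 7].
(χ(G) = 2 ≤ 3.)

Yes, G is 3-colorable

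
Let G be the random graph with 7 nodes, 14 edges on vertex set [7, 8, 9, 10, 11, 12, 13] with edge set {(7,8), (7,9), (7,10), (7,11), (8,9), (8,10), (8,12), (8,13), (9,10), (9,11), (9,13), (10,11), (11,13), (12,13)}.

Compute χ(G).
Clique number ω(G) = 4 (lower bound: χ ≥ ω).
The clique on [7, 8, 9, 10] has size 4, forcing χ ≥ 4, and the coloring below uses 4 colors, so χ(G) = 4.
A valid 4-coloring: color 1: [8, 11]; color 2: [9, 12]; color 3: [10, 13]; color 4: [7].

χ(G) = 4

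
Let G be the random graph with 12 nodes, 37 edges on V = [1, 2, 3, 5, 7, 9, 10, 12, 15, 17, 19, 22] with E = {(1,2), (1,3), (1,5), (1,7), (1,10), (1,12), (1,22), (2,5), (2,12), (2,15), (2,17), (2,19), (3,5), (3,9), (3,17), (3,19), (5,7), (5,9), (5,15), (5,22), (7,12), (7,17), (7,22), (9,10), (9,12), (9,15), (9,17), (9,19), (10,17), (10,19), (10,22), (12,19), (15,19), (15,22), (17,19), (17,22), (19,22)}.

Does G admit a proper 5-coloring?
A valid 5-coloring: color 1: [5, 19]; color 2: [2, 9, 22]; color 3: [1, 15, 17]; color 4: [3, 10, 12]; color 5: [7].
(χ(G) = 4 ≤ 5.)

Yes, G is 5-colorable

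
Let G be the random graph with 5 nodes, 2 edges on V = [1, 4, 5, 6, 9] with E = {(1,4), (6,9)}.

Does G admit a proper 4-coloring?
Yes, G is 4-colorable

A valid 4-coloring: color 1: [1, 5, 6]; color 2: [4, 9].
(χ(G) = 2 ≤ 4.)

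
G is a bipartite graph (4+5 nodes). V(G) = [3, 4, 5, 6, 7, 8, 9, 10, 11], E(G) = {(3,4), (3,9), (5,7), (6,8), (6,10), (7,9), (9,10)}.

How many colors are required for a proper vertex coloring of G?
χ(G) = 2

Clique number ω(G) = 2 (lower bound: χ ≥ ω).
The graph is bipartite (no odd cycle), so 2 colors suffice: χ(G) = 2.
A valid 2-coloring: color 1: [4, 5, 6, 9, 11]; color 2: [3, 7, 8, 10].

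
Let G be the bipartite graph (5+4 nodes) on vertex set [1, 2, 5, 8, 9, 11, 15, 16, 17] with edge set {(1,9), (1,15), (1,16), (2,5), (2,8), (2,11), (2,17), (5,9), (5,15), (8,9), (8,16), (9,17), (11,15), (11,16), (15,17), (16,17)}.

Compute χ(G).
Clique number ω(G) = 2 (lower bound: χ ≥ ω).
The graph is bipartite (no odd cycle), so 2 colors suffice: χ(G) = 2.
A valid 2-coloring: color 1: [1, 5, 8, 11, 17]; color 2: [2, 9, 15, 16].

χ(G) = 2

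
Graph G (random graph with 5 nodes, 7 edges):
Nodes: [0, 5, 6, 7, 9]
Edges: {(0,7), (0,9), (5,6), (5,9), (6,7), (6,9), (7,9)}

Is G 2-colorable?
No, G is not 2-colorable

The clique on vertices [0, 7, 9] has size 3 > 2, so it alone needs 3 colors.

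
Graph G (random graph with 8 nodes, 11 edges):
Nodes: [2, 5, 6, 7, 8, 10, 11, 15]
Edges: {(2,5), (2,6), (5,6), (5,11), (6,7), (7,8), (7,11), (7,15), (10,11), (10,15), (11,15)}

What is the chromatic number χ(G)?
Clique number ω(G) = 3 (lower bound: χ ≥ ω).
The clique on [2, 5, 6] has size 3, forcing χ ≥ 3, and the coloring below uses 3 colors, so χ(G) = 3.
A valid 3-coloring: color 1: [2, 7, 10]; color 2: [6, 8, 11]; color 3: [5, 15].

χ(G) = 3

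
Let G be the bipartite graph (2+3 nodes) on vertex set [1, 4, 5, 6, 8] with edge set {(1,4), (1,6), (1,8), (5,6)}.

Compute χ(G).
Clique number ω(G) = 2 (lower bound: χ ≥ ω).
The graph is bipartite (no odd cycle), so 2 colors suffice: χ(G) = 2.
A valid 2-coloring: color 1: [1, 5]; color 2: [4, 6, 8].

χ(G) = 2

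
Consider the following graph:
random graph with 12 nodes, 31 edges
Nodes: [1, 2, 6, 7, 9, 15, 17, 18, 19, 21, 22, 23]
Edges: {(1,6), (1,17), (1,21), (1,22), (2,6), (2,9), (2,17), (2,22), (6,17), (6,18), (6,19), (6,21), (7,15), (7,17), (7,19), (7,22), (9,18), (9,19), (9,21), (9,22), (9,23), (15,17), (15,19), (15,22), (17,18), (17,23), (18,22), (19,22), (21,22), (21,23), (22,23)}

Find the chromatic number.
χ(G) = 4

Clique number ω(G) = 4 (lower bound: χ ≥ ω).
The clique on [7, 15, 19, 22] has size 4, forcing χ ≥ 4, and the coloring below uses 4 colors, so χ(G) = 4.
A valid 4-coloring: color 1: [17, 22]; color 2: [6, 7, 9]; color 3: [2, 18, 19, 21]; color 4: [1, 15, 23].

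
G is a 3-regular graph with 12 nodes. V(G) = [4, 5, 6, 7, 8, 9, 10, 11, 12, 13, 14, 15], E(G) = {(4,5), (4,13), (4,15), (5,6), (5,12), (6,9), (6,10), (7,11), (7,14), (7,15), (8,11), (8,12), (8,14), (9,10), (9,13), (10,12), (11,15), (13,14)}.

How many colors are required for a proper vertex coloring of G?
Clique number ω(G) = 3 (lower bound: χ ≥ ω).
The clique on [6, 9, 10] has size 3, forcing χ ≥ 3, and the coloring below uses 3 colors, so χ(G) = 3.
A valid 3-coloring: color 1: [5, 8, 10, 13, 15]; color 2: [4, 6, 7, 12]; color 3: [9, 11, 14].

χ(G) = 3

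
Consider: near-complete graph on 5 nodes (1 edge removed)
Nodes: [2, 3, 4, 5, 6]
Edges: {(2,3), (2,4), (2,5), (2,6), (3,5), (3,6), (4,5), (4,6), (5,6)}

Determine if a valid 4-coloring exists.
Yes, G is 4-colorable

A valid 4-coloring: color 1: [5]; color 2: [2]; color 3: [6]; color 4: [3, 4].
(χ(G) = 4 ≤ 4.)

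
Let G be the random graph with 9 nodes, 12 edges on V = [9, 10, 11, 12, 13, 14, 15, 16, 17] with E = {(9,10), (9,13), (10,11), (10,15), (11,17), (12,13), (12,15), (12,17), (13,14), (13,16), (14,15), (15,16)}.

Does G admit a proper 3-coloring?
A valid 3-coloring: color 1: [13, 15, 17]; color 2: [10, 12, 14, 16]; color 3: [9, 11].
(χ(G) = 3 ≤ 3.)

Yes, G is 3-colorable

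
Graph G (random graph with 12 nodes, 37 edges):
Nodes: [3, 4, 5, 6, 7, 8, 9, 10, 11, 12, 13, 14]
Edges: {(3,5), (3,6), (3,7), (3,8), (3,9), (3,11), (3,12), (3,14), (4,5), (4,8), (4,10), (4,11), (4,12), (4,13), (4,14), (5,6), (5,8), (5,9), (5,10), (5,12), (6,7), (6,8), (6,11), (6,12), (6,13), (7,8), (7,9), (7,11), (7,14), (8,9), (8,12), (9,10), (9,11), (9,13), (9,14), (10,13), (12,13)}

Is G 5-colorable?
Yes, G is 5-colorable

A valid 5-coloring: color 1: [4, 6, 9]; color 2: [3, 10]; color 3: [8, 11, 13, 14]; color 4: [5, 7]; color 5: [12].
(χ(G) = 5 ≤ 5.)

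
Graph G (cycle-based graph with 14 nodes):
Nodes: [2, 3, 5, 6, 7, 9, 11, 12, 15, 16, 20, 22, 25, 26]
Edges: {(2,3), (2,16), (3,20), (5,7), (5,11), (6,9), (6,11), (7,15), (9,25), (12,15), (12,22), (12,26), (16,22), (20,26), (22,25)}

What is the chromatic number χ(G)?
χ(G) = 3

Clique number ω(G) = 2 (lower bound: χ ≥ ω).
Odd cycle [25, 9, 6, 11, 5, 7, 15, 12, 22] needs 3 colors (χ ≥ 3).
The coloring below uses 3 colors, so χ(G) = 3.
A valid 3-coloring: color 1: [2, 7, 9, 11, 22, 26]; color 2: [3, 5, 6, 12, 16, 25]; color 3: [15, 20].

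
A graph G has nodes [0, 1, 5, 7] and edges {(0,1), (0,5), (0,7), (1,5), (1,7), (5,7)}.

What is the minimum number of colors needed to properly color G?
Clique number ω(G) = 4 (lower bound: χ ≥ ω).
The clique on [0, 1, 5, 7] has size 4, forcing χ ≥ 4, and the coloring below uses 4 colors, so χ(G) = 4.
A valid 4-coloring: color 1: [5]; color 2: [1]; color 3: [7]; color 4: [0].

χ(G) = 4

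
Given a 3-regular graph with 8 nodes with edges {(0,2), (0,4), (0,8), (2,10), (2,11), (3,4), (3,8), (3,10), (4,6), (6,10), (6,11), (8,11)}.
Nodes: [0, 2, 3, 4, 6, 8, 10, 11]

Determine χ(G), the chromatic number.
Clique number ω(G) = 2 (lower bound: χ ≥ ω).
Odd cycle [6, 4, 0, 8, 11] needs 3 colors (χ ≥ 3).
The coloring below uses 3 colors, so χ(G) = 3.
A valid 3-coloring: color 1: [2, 6, 8]; color 2: [0, 3, 11]; color 3: [4, 10].

χ(G) = 3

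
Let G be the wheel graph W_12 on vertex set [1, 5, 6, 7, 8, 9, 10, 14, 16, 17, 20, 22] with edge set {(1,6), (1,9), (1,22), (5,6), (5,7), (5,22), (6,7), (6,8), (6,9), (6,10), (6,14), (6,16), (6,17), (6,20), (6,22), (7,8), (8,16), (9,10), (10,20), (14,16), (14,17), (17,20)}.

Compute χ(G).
χ(G) = 4

Clique number ω(G) = 3 (lower bound: χ ≥ ω).
Odd cycle [10, 9, 1, 22, 5, 7, 8, 16, 14, 17, 20] needs 3 colors (χ ≥ 3).
Vertex 6 is adjacent to every vertex of [1, 5, 7, 8, 9, 10, 14, 16, 17, 20, 22], which already need 3 colors among themselves, so 6 needs a new color (χ ≥ 4).
The coloring below uses 4 colors, so χ(G) = 4.
A valid 4-coloring: color 1: [6]; color 2: [1, 5, 8, 10, 17]; color 3: [7, 9, 16, 20, 22]; color 4: [14].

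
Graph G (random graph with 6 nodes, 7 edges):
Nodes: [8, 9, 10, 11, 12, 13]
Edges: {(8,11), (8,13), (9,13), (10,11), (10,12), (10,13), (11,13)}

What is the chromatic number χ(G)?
χ(G) = 3

Clique number ω(G) = 3 (lower bound: χ ≥ ω).
The clique on [8, 11, 13] has size 3, forcing χ ≥ 3, and the coloring below uses 3 colors, so χ(G) = 3.
A valid 3-coloring: color 1: [12, 13]; color 2: [8, 9, 10]; color 3: [11].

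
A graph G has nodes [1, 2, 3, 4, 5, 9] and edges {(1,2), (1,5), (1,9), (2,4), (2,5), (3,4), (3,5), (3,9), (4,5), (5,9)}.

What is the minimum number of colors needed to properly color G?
χ(G) = 4

Clique number ω(G) = 3 (lower bound: χ ≥ ω).
Odd cycle [4, 3, 9, 1, 2] needs 3 colors (χ ≥ 3).
Vertex 5 is adjacent to every vertex of [1, 2, 3, 4, 9], which already need 3 colors among themselves, so 5 needs a new color (χ ≥ 4).
The coloring below uses 4 colors, so χ(G) = 4.
A valid 4-coloring: color 1: [5]; color 2: [1, 4]; color 3: [2, 3]; color 4: [9].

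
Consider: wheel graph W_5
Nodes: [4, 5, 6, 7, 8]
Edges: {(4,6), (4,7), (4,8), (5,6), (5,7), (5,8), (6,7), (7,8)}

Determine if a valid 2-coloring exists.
The clique on vertices [4, 7, 8] has size 3 > 2, so it alone needs 3 colors.

No, G is not 2-colorable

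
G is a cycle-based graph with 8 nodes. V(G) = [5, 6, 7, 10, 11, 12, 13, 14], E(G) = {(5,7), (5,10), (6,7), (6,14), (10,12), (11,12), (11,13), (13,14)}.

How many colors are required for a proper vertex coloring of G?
χ(G) = 2

Clique number ω(G) = 2 (lower bound: χ ≥ ω).
The graph is bipartite (no odd cycle), so 2 colors suffice: χ(G) = 2.
A valid 2-coloring: color 1: [7, 10, 11, 14]; color 2: [5, 6, 12, 13].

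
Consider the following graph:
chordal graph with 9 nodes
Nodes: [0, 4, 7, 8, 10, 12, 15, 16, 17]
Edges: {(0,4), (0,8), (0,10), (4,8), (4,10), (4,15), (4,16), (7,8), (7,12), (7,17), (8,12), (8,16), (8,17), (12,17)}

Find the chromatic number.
Clique number ω(G) = 4 (lower bound: χ ≥ ω).
The clique on [7, 8, 12, 17] has size 4, forcing χ ≥ 4, and the coloring below uses 4 colors, so χ(G) = 4.
A valid 4-coloring: color 1: [8, 10, 15]; color 2: [4, 7]; color 3: [0, 16, 17]; color 4: [12].

χ(G) = 4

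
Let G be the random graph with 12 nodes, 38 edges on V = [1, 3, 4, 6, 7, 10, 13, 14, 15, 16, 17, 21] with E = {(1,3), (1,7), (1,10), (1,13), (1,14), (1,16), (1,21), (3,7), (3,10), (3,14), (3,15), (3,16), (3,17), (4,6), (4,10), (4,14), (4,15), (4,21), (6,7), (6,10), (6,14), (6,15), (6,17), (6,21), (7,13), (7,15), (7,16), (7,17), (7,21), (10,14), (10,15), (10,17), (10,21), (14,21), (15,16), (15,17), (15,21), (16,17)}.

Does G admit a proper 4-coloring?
The clique on vertices [4, 6, 10, 14, 21] has size 5 > 4, so it alone needs 5 colors.

No, G is not 4-colorable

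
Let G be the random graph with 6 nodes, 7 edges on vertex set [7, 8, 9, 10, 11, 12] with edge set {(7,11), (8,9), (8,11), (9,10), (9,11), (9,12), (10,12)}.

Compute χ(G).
χ(G) = 3

Clique number ω(G) = 3 (lower bound: χ ≥ ω).
The clique on [8, 9, 11] has size 3, forcing χ ≥ 3, and the coloring below uses 3 colors, so χ(G) = 3.
A valid 3-coloring: color 1: [7, 9]; color 2: [11, 12]; color 3: [8, 10].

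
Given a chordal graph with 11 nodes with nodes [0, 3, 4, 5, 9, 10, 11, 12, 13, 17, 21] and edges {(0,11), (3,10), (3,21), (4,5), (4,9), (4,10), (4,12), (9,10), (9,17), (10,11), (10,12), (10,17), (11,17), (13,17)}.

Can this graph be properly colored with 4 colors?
A valid 4-coloring: color 1: [0, 5, 10, 13, 21]; color 2: [3, 4, 17]; color 3: [9, 11, 12].
(χ(G) = 3 ≤ 4.)

Yes, G is 4-colorable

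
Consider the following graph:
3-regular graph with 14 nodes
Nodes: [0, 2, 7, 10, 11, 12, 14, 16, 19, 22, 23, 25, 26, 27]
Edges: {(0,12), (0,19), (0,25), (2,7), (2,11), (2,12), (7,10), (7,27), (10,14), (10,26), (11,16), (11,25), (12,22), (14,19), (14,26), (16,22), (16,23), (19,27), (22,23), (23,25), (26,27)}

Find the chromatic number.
Clique number ω(G) = 3 (lower bound: χ ≥ ω).
The clique on [10, 14, 26] has size 3, forcing χ ≥ 3, and the coloring below uses 3 colors, so χ(G) = 3.
A valid 3-coloring: color 1: [0, 10, 11, 23, 27]; color 2: [7, 12, 16, 19, 25, 26]; color 3: [2, 14, 22].

χ(G) = 3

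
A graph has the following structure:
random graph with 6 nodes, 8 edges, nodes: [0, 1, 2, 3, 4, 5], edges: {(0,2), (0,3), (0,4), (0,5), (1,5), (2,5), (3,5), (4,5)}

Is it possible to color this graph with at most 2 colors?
No, G is not 2-colorable

The clique on vertices [0, 2, 5] has size 3 > 2, so it alone needs 3 colors.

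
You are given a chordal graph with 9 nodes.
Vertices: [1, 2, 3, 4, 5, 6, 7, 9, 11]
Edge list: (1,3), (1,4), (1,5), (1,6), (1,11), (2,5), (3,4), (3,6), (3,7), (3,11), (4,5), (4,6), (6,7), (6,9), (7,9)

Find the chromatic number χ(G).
χ(G) = 4

Clique number ω(G) = 4 (lower bound: χ ≥ ω).
The clique on [1, 3, 4, 6] has size 4, forcing χ ≥ 4, and the coloring below uses 4 colors, so χ(G) = 4.
A valid 4-coloring: color 1: [3, 5, 9]; color 2: [1, 2, 7]; color 3: [6, 11]; color 4: [4].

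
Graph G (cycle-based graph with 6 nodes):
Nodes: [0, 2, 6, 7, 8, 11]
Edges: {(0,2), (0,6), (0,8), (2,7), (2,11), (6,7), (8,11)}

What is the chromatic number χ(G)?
Clique number ω(G) = 2 (lower bound: χ ≥ ω).
The graph is bipartite (no odd cycle), so 2 colors suffice: χ(G) = 2.
A valid 2-coloring: color 1: [0, 7, 11]; color 2: [2, 6, 8].

χ(G) = 2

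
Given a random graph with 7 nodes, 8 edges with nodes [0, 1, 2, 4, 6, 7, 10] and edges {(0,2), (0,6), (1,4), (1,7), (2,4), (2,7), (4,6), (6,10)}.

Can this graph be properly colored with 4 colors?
A valid 4-coloring: color 1: [0, 4, 7, 10]; color 2: [1, 2, 6].
(χ(G) = 2 ≤ 4.)

Yes, G is 4-colorable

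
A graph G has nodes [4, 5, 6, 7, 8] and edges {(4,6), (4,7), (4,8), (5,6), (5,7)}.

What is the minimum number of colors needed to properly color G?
Clique number ω(G) = 2 (lower bound: χ ≥ ω).
The graph is bipartite (no odd cycle), so 2 colors suffice: χ(G) = 2.
A valid 2-coloring: color 1: [4, 5]; color 2: [6, 7, 8].

χ(G) = 2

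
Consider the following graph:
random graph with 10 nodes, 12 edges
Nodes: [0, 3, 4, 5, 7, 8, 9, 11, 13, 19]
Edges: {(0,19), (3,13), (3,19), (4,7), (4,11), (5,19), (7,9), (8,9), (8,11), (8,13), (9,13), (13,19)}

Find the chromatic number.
Clique number ω(G) = 3 (lower bound: χ ≥ ω).
The clique on [8, 9, 13] has size 3, forcing χ ≥ 3, and the coloring below uses 3 colors, so χ(G) = 3.
A valid 3-coloring: color 1: [9, 11, 19]; color 2: [0, 4, 5, 13]; color 3: [3, 7, 8].

χ(G) = 3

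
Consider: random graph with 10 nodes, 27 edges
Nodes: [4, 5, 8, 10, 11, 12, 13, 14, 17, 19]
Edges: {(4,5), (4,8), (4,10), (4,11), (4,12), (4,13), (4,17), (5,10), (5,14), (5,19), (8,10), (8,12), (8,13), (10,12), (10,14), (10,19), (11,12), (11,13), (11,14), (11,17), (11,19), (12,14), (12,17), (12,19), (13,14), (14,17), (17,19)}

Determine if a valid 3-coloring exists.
The clique on vertices [11, 12, 17, 19] has size 4 > 3, so it alone needs 4 colors.

No, G is not 3-colorable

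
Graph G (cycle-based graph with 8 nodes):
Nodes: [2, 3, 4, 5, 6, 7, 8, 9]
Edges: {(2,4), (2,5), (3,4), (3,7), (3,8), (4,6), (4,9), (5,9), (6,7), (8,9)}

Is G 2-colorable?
Yes, G is 2-colorable

A valid 2-coloring: color 1: [4, 5, 7, 8]; color 2: [2, 3, 6, 9].
(χ(G) = 2 ≤ 2.)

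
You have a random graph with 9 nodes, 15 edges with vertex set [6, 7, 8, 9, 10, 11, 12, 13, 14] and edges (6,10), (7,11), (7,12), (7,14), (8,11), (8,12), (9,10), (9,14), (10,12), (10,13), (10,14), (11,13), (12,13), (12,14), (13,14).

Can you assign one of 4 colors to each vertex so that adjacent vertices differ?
Yes, G is 4-colorable

A valid 4-coloring: color 1: [6, 11, 14]; color 2: [9, 12]; color 3: [7, 8, 10]; color 4: [13].
(χ(G) = 4 ≤ 4.)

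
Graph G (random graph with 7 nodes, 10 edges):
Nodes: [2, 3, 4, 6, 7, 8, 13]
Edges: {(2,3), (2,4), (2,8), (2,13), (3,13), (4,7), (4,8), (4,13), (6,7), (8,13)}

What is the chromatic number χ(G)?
χ(G) = 4

Clique number ω(G) = 4 (lower bound: χ ≥ ω).
The clique on [2, 4, 8, 13] has size 4, forcing χ ≥ 4, and the coloring below uses 4 colors, so χ(G) = 4.
A valid 4-coloring: color 1: [3, 4, 6]; color 2: [2, 7]; color 3: [13]; color 4: [8].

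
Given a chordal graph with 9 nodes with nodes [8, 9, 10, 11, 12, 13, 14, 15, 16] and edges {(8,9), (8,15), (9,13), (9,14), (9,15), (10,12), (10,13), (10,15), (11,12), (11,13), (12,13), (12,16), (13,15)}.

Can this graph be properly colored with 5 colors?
A valid 5-coloring: color 1: [8, 13, 14, 16]; color 2: [12, 15]; color 3: [9, 10, 11].
(χ(G) = 3 ≤ 5.)

Yes, G is 5-colorable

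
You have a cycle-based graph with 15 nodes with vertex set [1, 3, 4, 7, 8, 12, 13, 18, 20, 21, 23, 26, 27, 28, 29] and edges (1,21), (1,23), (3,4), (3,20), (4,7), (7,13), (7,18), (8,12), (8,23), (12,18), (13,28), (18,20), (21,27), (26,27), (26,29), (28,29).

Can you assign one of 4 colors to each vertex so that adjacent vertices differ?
A valid 4-coloring: color 1: [1, 3, 8, 13, 18, 27, 29]; color 2: [7, 12, 20, 21, 23, 26, 28]; color 3: [4].
(χ(G) = 3 ≤ 4.)

Yes, G is 4-colorable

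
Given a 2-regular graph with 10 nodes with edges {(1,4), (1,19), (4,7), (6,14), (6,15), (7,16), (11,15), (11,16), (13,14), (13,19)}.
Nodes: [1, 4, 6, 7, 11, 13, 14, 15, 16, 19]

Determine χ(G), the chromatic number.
χ(G) = 2

Clique number ω(G) = 2 (lower bound: χ ≥ ω).
The graph is bipartite (no odd cycle), so 2 colors suffice: χ(G) = 2.
A valid 2-coloring: color 1: [1, 6, 7, 11, 13]; color 2: [4, 14, 15, 16, 19].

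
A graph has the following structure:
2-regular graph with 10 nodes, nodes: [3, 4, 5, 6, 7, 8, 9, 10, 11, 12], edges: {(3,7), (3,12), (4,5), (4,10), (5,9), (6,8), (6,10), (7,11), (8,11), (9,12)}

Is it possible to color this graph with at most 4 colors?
Yes, G is 4-colorable

A valid 4-coloring: color 1: [3, 4, 6, 9, 11]; color 2: [5, 7, 8, 10, 12].
(χ(G) = 2 ≤ 4.)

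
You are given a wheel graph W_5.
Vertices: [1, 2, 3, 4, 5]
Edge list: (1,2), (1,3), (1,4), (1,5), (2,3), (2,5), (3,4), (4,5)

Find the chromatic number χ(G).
Clique number ω(G) = 3 (lower bound: χ ≥ ω).
The clique on [1, 2, 3] has size 3, forcing χ ≥ 3, and the coloring below uses 3 colors, so χ(G) = 3.
A valid 3-coloring: color 1: [1]; color 2: [3, 5]; color 3: [2, 4].

χ(G) = 3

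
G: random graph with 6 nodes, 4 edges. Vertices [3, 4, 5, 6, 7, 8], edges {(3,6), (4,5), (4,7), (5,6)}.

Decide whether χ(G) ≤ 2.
Yes, G is 2-colorable

A valid 2-coloring: color 1: [4, 6, 8]; color 2: [3, 5, 7].
(χ(G) = 2 ≤ 2.)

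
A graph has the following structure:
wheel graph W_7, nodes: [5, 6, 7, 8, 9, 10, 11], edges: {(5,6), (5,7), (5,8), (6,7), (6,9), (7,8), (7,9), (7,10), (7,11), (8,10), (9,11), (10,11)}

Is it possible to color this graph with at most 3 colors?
Yes, G is 3-colorable

A valid 3-coloring: color 1: [7]; color 2: [6, 8, 11]; color 3: [5, 9, 10].
(χ(G) = 3 ≤ 3.)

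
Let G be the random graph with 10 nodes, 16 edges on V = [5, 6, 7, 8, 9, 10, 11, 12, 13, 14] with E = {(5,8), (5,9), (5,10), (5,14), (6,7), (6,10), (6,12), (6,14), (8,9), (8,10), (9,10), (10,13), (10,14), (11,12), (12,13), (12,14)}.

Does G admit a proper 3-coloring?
No, G is not 3-colorable

The clique on vertices [5, 8, 9, 10] has size 4 > 3, so it alone needs 4 colors.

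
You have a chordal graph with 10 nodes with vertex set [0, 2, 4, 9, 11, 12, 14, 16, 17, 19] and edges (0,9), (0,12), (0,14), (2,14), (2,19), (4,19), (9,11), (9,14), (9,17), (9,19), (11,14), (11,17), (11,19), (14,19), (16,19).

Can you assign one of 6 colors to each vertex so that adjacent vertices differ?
A valid 6-coloring: color 1: [0, 17, 19]; color 2: [2, 4, 9, 12, 16]; color 3: [14]; color 4: [11].
(χ(G) = 4 ≤ 6.)

Yes, G is 6-colorable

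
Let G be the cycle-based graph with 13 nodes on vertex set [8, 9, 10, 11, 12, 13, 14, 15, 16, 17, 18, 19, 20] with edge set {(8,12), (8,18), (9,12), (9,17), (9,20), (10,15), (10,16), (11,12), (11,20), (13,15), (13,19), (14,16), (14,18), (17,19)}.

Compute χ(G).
Clique number ω(G) = 2 (lower bound: χ ≥ ω).
Odd cycle [15, 10, 16, 14, 18, 8, 12, 9, 17, 19, 13] needs 3 colors (χ ≥ 3).
The coloring below uses 3 colors, so χ(G) = 3.
A valid 3-coloring: color 1: [12, 15, 16, 18, 19, 20]; color 2: [8, 9, 10, 11, 13, 14]; color 3: [17].

χ(G) = 3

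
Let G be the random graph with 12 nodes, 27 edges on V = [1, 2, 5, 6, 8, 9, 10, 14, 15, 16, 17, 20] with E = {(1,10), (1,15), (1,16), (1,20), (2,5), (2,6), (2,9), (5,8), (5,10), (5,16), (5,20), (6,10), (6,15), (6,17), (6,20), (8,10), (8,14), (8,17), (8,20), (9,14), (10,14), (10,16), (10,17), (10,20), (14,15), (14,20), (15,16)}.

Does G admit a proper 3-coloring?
The clique on vertices [5, 8, 10, 20] has size 4 > 3, so it alone needs 4 colors.

No, G is not 3-colorable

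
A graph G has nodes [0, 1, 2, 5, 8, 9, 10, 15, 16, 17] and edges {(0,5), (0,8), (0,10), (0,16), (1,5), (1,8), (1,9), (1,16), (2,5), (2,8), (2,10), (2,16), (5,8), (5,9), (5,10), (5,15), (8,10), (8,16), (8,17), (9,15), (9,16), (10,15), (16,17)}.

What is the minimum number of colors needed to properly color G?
Clique number ω(G) = 4 (lower bound: χ ≥ ω).
The clique on [0, 5, 8, 10] has size 4, forcing χ ≥ 4, and the coloring below uses 4 colors, so χ(G) = 4.
A valid 4-coloring: color 1: [5, 16]; color 2: [8, 15]; color 3: [9, 10, 17]; color 4: [0, 1, 2].

χ(G) = 4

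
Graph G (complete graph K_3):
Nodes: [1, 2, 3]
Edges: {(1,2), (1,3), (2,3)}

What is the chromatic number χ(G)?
χ(G) = 3

Clique number ω(G) = 3 (lower bound: χ ≥ ω).
The clique on [1, 2, 3] has size 3, forcing χ ≥ 3, and the coloring below uses 3 colors, so χ(G) = 3.
A valid 3-coloring: color 1: [1]; color 2: [3]; color 3: [2].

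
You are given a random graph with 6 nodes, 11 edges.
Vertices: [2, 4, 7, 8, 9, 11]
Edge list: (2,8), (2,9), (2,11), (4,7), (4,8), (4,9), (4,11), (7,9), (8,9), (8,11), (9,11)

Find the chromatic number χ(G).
Clique number ω(G) = 4 (lower bound: χ ≥ ω).
The clique on [2, 8, 9, 11] has size 4, forcing χ ≥ 4, and the coloring below uses 4 colors, so χ(G) = 4.
A valid 4-coloring: color 1: [9]; color 2: [2, 4]; color 3: [7, 11]; color 4: [8].

χ(G) = 4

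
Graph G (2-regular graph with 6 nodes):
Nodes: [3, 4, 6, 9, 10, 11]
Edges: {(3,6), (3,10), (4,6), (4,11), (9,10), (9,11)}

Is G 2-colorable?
Yes, G is 2-colorable

A valid 2-coloring: color 1: [3, 4, 9]; color 2: [6, 10, 11].
(χ(G) = 2 ≤ 2.)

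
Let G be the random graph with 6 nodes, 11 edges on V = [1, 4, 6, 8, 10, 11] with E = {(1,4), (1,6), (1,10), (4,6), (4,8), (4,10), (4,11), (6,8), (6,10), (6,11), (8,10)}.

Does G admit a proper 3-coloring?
No, G is not 3-colorable

The clique on vertices [4, 6, 8, 10] has size 4 > 3, so it alone needs 4 colors.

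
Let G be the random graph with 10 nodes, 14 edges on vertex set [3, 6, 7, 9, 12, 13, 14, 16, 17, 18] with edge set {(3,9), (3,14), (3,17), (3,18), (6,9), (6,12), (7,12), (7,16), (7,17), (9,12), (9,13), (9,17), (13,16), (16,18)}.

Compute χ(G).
χ(G) = 3

Clique number ω(G) = 3 (lower bound: χ ≥ ω).
The clique on [3, 9, 17] has size 3, forcing χ ≥ 3, and the coloring below uses 3 colors, so χ(G) = 3.
A valid 3-coloring: color 1: [7, 9, 14, 18]; color 2: [3, 12, 16]; color 3: [6, 13, 17].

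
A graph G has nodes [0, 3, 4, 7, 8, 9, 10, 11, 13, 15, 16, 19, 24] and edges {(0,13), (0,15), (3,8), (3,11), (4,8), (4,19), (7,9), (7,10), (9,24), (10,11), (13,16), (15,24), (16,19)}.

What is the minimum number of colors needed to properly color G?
Clique number ω(G) = 2 (lower bound: χ ≥ ω).
Odd cycle [24, 9, 7, 10, 11, 3, 8, 4, 19, 16, 13, 0, 15] needs 3 colors (χ ≥ 3).
The coloring below uses 3 colors, so χ(G) = 3.
A valid 3-coloring: color 1: [0, 7, 8, 11, 19, 24]; color 2: [3, 4, 9, 10, 15, 16]; color 3: [13].

χ(G) = 3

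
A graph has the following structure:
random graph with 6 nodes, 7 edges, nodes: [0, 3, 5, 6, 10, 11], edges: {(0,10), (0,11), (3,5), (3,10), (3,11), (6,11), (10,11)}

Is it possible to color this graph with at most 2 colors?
The clique on vertices [0, 10, 11] has size 3 > 2, so it alone needs 3 colors.

No, G is not 2-colorable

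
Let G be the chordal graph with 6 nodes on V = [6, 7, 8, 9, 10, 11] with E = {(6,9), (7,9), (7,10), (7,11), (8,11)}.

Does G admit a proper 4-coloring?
A valid 4-coloring: color 1: [6, 7, 8]; color 2: [9, 10, 11].
(χ(G) = 2 ≤ 4.)

Yes, G is 4-colorable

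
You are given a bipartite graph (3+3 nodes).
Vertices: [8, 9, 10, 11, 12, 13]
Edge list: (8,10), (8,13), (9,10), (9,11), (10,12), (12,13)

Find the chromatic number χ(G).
χ(G) = 2

Clique number ω(G) = 2 (lower bound: χ ≥ ω).
The graph is bipartite (no odd cycle), so 2 colors suffice: χ(G) = 2.
A valid 2-coloring: color 1: [10, 11, 13]; color 2: [8, 9, 12].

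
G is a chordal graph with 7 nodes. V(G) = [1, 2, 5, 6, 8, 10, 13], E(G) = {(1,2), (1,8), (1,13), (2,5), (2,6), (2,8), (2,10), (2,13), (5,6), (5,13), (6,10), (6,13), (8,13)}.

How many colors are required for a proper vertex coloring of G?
χ(G) = 4

Clique number ω(G) = 4 (lower bound: χ ≥ ω).
The clique on [1, 2, 8, 13] has size 4, forcing χ ≥ 4, and the coloring below uses 4 colors, so χ(G) = 4.
A valid 4-coloring: color 1: [2]; color 2: [10, 13]; color 3: [6, 8]; color 4: [1, 5].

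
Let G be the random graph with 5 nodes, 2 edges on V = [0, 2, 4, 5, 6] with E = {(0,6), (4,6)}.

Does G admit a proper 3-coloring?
Yes, G is 3-colorable

A valid 3-coloring: color 1: [2, 5, 6]; color 2: [0, 4].
(χ(G) = 2 ≤ 3.)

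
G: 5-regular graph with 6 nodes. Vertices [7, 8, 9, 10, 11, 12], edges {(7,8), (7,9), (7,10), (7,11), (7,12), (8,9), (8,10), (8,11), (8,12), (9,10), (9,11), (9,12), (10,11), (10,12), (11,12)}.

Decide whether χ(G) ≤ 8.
A valid 8-coloring: color 1: [8]; color 2: [11]; color 3: [12]; color 4: [10]; color 5: [9]; color 6: [7].
(χ(G) = 6 ≤ 8.)

Yes, G is 8-colorable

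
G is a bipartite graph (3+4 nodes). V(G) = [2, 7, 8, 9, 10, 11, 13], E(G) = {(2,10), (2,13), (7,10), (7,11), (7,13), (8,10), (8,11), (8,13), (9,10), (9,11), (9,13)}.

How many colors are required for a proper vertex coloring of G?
Clique number ω(G) = 2 (lower bound: χ ≥ ω).
The graph is bipartite (no odd cycle), so 2 colors suffice: χ(G) = 2.
A valid 2-coloring: color 1: [10, 11, 13]; color 2: [2, 7, 8, 9].

χ(G) = 2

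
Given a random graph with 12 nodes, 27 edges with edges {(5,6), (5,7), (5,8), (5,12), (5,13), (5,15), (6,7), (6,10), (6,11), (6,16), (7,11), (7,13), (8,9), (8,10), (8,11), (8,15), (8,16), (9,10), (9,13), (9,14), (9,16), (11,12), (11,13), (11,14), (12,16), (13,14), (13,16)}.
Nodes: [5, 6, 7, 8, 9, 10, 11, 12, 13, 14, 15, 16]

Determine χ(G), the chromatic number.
χ(G) = 3

Clique number ω(G) = 3 (lower bound: χ ≥ ω).
The clique on [5, 8, 15] has size 3, forcing χ ≥ 3, and the coloring below uses 3 colors, so χ(G) = 3.
A valid 3-coloring: color 1: [5, 9, 11]; color 2: [6, 8, 12, 13]; color 3: [7, 10, 14, 15, 16].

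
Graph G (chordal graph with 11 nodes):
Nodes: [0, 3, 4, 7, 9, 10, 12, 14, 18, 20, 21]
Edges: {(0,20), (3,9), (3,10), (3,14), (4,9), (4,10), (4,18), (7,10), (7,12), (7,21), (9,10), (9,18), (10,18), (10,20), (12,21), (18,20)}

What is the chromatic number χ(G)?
χ(G) = 4

Clique number ω(G) = 4 (lower bound: χ ≥ ω).
The clique on [4, 9, 10, 18] has size 4, forcing χ ≥ 4, and the coloring below uses 4 colors, so χ(G) = 4.
A valid 4-coloring: color 1: [0, 10, 14, 21]; color 2: [7, 9, 20]; color 3: [3, 12, 18]; color 4: [4].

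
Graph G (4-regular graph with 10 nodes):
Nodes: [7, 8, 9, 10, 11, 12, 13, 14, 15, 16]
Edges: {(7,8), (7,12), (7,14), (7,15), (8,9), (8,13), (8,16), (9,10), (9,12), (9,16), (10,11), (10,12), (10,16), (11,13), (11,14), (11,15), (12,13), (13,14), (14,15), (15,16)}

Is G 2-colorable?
No, G is not 2-colorable

The clique on vertices [7, 14, 15] has size 3 > 2, so it alone needs 3 colors.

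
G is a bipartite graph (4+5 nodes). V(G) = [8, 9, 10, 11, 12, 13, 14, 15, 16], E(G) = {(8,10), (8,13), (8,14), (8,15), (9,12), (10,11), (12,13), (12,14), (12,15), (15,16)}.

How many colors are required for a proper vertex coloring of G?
χ(G) = 2

Clique number ω(G) = 2 (lower bound: χ ≥ ω).
The graph is bipartite (no odd cycle), so 2 colors suffice: χ(G) = 2.
A valid 2-coloring: color 1: [8, 11, 12, 16]; color 2: [9, 10, 13, 14, 15].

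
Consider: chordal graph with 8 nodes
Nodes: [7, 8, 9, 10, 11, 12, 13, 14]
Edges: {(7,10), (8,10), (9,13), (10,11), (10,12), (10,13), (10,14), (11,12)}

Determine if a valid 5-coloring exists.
Yes, G is 5-colorable

A valid 5-coloring: color 1: [9, 10]; color 2: [7, 8, 11, 13, 14]; color 3: [12].
(χ(G) = 3 ≤ 5.)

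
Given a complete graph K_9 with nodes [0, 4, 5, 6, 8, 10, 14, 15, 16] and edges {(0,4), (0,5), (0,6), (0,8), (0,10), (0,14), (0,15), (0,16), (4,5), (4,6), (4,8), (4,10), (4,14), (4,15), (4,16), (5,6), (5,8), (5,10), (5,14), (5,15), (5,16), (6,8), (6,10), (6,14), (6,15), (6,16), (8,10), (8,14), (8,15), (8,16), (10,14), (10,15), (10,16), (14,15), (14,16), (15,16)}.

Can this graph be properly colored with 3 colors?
No, G is not 3-colorable

The clique on vertices [0, 4, 5, 6, 8, 10, 14, 15, 16] has size 9 > 3, so it alone needs 9 colors.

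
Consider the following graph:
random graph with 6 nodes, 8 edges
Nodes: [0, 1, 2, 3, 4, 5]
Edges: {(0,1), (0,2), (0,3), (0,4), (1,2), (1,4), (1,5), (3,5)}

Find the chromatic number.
χ(G) = 3

Clique number ω(G) = 3 (lower bound: χ ≥ ω).
The clique on [0, 1, 2] has size 3, forcing χ ≥ 3, and the coloring below uses 3 colors, so χ(G) = 3.
A valid 3-coloring: color 1: [0, 5]; color 2: [1, 3]; color 3: [2, 4].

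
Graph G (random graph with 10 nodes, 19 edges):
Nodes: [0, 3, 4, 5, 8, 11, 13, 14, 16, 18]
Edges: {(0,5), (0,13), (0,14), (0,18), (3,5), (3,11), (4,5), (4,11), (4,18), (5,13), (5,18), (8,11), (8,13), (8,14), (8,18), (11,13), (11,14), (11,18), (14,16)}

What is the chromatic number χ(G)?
χ(G) = 3

Clique number ω(G) = 3 (lower bound: χ ≥ ω).
The clique on [0, 5, 18] has size 3, forcing χ ≥ 3, and the coloring below uses 3 colors, so χ(G) = 3.
A valid 3-coloring: color 1: [5, 11, 16]; color 2: [3, 13, 14, 18]; color 3: [0, 4, 8].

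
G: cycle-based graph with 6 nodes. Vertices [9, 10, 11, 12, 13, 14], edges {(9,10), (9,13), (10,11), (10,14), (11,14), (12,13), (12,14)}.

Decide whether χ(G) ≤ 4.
A valid 4-coloring: color 1: [9, 14]; color 2: [10, 12]; color 3: [11, 13].
(χ(G) = 3 ≤ 4.)

Yes, G is 4-colorable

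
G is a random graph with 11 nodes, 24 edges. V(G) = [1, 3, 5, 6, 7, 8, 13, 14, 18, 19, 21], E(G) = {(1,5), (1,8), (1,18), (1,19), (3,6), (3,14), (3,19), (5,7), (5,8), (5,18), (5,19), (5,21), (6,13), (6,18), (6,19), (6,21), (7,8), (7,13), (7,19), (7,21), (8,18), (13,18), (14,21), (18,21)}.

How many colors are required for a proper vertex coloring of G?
χ(G) = 4

Clique number ω(G) = 4 (lower bound: χ ≥ ω).
The clique on [1, 5, 8, 18] has size 4, forcing χ ≥ 4, and the coloring below uses 4 colors, so χ(G) = 4.
A valid 4-coloring: color 1: [3, 7, 18]; color 2: [5, 6, 14]; color 3: [1, 13, 21]; color 4: [8, 19].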